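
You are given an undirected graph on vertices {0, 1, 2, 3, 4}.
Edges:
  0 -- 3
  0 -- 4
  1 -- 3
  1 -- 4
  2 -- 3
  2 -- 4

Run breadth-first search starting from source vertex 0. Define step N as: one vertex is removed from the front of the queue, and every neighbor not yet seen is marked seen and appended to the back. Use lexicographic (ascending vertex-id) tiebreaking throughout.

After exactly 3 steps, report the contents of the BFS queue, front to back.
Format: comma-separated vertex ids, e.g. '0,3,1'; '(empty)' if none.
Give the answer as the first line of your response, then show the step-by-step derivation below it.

1,2

step 1: dequeue 0; queue=[3,4]; order=0
step 2: dequeue 3; queue=[4,1,2]; order=0,3
step 3: dequeue 4; queue=[1,2]; order=0,3,4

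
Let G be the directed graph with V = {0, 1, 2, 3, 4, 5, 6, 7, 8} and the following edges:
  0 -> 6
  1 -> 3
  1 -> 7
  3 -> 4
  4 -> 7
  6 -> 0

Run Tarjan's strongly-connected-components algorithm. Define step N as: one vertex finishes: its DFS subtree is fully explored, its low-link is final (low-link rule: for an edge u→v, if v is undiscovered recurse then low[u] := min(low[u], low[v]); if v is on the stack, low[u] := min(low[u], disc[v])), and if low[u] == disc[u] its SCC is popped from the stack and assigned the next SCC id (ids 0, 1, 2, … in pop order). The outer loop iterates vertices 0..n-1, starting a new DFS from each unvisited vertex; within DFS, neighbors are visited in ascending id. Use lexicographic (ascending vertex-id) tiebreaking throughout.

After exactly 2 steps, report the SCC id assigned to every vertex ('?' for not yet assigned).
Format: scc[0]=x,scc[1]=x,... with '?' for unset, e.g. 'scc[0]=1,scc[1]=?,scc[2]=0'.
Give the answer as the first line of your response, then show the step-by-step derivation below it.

scc[0]=0,scc[1]=?,scc[2]=?,scc[3]=?,scc[4]=?,scc[5]=?,scc[6]=0,scc[7]=?,scc[8]=?

step 1: low=(low[0]=0,low[1]=?,low[2]=?,low[3]=?,low[4]=?,low[5]=?,low[6]=0,low[7]=?,low[8]=?); scc=(scc[0]=?,scc[1]=?,scc[2]=?,scc[3]=?,scc[4]=?,scc[5]=?,scc[6]=?,scc[7]=?,scc[8]=?)
step 2: low=(low[0]=0,low[1]=?,low[2]=?,low[3]=?,low[4]=?,low[5]=?,low[6]=0,low[7]=?,low[8]=?); scc=(scc[0]=0,scc[1]=?,scc[2]=?,scc[3]=?,scc[4]=?,scc[5]=?,scc[6]=0,scc[7]=?,scc[8]=?)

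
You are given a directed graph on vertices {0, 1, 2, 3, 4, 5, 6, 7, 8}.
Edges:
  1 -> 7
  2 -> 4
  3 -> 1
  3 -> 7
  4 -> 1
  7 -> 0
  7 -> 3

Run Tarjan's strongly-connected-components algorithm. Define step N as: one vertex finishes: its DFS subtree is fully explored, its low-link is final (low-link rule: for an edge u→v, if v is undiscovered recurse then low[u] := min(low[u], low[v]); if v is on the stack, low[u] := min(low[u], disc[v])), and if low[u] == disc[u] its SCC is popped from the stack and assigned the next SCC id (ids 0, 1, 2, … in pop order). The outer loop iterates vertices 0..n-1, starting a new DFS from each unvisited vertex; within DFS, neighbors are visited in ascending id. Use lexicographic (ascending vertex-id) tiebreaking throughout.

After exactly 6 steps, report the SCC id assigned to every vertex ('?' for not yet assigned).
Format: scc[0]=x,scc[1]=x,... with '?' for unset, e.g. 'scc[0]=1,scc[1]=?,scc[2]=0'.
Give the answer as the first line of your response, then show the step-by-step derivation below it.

scc[0]=0,scc[1]=1,scc[2]=3,scc[3]=1,scc[4]=2,scc[5]=?,scc[6]=?,scc[7]=1,scc[8]=?

step 1: low=(low[0]=0,low[1]=?,low[2]=?,low[3]=?,low[4]=?,low[5]=?,low[6]=?,low[7]=?,low[8]=?); scc=(scc[0]=0,scc[1]=?,scc[2]=?,scc[3]=?,scc[4]=?,scc[5]=?,scc[6]=?,scc[7]=?,scc[8]=?)
step 2: low=(low[0]=0,low[1]=1,low[2]=?,low[3]=1,low[4]=?,low[5]=?,low[6]=?,low[7]=2,low[8]=?); scc=(scc[0]=0,scc[1]=?,scc[2]=?,scc[3]=?,scc[4]=?,scc[5]=?,scc[6]=?,scc[7]=?,scc[8]=?)
step 3: low=(low[0]=0,low[1]=1,low[2]=?,low[3]=1,low[4]=?,low[5]=?,low[6]=?,low[7]=1,low[8]=?); scc=(scc[0]=0,scc[1]=?,scc[2]=?,scc[3]=?,scc[4]=?,scc[5]=?,scc[6]=?,scc[7]=?,scc[8]=?)
step 4: low=(low[0]=0,low[1]=1,low[2]=?,low[3]=1,low[4]=?,low[5]=?,low[6]=?,low[7]=1,low[8]=?); scc=(scc[0]=0,scc[1]=1,scc[2]=?,scc[3]=1,scc[4]=?,scc[5]=?,scc[6]=?,scc[7]=1,scc[8]=?)
step 5: low=(low[0]=0,low[1]=1,low[2]=4,low[3]=1,low[4]=5,low[5]=?,low[6]=?,low[7]=1,low[8]=?); scc=(scc[0]=0,scc[1]=1,scc[2]=?,scc[3]=1,scc[4]=2,scc[5]=?,scc[6]=?,scc[7]=1,scc[8]=?)
step 6: low=(low[0]=0,low[1]=1,low[2]=4,low[3]=1,low[4]=5,low[5]=?,low[6]=?,low[7]=1,low[8]=?); scc=(scc[0]=0,scc[1]=1,scc[2]=3,scc[3]=1,scc[4]=2,scc[5]=?,scc[6]=?,scc[7]=1,scc[8]=?)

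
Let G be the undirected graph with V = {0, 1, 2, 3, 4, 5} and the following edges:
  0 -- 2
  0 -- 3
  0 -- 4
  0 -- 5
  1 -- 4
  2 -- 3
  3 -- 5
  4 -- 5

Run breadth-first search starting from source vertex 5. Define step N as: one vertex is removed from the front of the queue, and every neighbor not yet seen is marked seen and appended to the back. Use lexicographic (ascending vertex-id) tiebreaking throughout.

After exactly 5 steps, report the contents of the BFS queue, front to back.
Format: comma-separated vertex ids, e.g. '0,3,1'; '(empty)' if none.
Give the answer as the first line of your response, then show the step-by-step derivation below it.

1

step 1: dequeue 5; queue=[0,3,4]; order=5
step 2: dequeue 0; queue=[3,4,2]; order=5,0
step 3: dequeue 3; queue=[4,2]; order=5,0,3
step 4: dequeue 4; queue=[2,1]; order=5,0,3,4
step 5: dequeue 2; queue=[1]; order=5,0,3,4,2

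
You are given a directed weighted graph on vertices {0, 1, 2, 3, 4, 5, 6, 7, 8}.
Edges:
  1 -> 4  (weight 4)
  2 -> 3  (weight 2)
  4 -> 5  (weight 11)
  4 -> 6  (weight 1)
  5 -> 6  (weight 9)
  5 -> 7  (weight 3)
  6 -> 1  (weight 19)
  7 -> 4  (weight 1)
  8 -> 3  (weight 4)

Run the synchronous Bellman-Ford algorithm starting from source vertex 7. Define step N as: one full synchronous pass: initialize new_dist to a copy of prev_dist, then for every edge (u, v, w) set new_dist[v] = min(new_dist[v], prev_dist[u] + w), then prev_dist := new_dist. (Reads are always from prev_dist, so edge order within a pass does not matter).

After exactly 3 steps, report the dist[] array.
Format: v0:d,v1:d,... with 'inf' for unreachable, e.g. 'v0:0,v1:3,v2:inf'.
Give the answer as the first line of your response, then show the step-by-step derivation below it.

v0:inf,v1:21,v2:inf,v3:inf,v4:1,v5:12,v6:2,v7:0,v8:inf

step 1: dist = v0:inf,v1:inf,v2:inf,v3:inf,v4:1,v5:inf,v6:inf,v7:0,v8:inf
step 2: dist = v0:inf,v1:inf,v2:inf,v3:inf,v4:1,v5:12,v6:2,v7:0,v8:inf
step 3: dist = v0:inf,v1:21,v2:inf,v3:inf,v4:1,v5:12,v6:2,v7:0,v8:inf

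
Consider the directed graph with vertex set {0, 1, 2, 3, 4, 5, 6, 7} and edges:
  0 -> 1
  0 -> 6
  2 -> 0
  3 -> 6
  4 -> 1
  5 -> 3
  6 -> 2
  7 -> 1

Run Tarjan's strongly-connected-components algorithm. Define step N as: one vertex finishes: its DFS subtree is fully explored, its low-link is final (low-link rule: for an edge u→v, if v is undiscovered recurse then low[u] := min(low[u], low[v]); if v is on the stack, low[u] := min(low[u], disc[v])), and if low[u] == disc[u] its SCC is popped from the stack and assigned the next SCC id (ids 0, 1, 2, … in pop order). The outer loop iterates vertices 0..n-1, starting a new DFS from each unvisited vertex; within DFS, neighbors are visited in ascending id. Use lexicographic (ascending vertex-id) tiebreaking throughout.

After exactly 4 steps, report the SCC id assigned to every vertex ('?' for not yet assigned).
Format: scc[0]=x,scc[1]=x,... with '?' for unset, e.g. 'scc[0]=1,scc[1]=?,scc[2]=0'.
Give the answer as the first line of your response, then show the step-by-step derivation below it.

scc[0]=1,scc[1]=0,scc[2]=1,scc[3]=?,scc[4]=?,scc[5]=?,scc[6]=1,scc[7]=?

step 1: low=(low[0]=0,low[1]=1,low[2]=?,low[3]=?,low[4]=?,low[5]=?,low[6]=?,low[7]=?); scc=(scc[0]=?,scc[1]=0,scc[2]=?,scc[3]=?,scc[4]=?,scc[5]=?,scc[6]=?,scc[7]=?)
step 2: low=(low[0]=0,low[1]=1,low[2]=0,low[3]=?,low[4]=?,low[5]=?,low[6]=2,low[7]=?); scc=(scc[0]=?,scc[1]=0,scc[2]=?,scc[3]=?,scc[4]=?,scc[5]=?,scc[6]=?,scc[7]=?)
step 3: low=(low[0]=0,low[1]=1,low[2]=0,low[3]=?,low[4]=?,low[5]=?,low[6]=0,low[7]=?); scc=(scc[0]=?,scc[1]=0,scc[2]=?,scc[3]=?,scc[4]=?,scc[5]=?,scc[6]=?,scc[7]=?)
step 4: low=(low[0]=0,low[1]=1,low[2]=0,low[3]=?,low[4]=?,low[5]=?,low[6]=0,low[7]=?); scc=(scc[0]=1,scc[1]=0,scc[2]=1,scc[3]=?,scc[4]=?,scc[5]=?,scc[6]=1,scc[7]=?)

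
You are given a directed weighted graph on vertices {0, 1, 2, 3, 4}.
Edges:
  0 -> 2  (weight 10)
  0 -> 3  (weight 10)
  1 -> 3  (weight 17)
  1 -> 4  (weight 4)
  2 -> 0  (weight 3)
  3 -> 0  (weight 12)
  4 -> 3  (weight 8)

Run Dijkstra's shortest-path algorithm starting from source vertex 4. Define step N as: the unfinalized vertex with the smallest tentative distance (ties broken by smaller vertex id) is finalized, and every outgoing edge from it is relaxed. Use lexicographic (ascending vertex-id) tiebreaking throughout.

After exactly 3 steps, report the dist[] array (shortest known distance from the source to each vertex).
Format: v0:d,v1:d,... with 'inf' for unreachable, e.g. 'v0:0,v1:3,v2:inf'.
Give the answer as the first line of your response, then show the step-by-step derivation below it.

v0:20,v1:inf,v2:30,v3:8,v4:0

step 1: dist = v0:inf,v1:inf,v2:inf,v3:8,v4:0
step 2: dist = v0:20,v1:inf,v2:inf,v3:8,v4:0
step 3: dist = v0:20,v1:inf,v2:30,v3:8,v4:0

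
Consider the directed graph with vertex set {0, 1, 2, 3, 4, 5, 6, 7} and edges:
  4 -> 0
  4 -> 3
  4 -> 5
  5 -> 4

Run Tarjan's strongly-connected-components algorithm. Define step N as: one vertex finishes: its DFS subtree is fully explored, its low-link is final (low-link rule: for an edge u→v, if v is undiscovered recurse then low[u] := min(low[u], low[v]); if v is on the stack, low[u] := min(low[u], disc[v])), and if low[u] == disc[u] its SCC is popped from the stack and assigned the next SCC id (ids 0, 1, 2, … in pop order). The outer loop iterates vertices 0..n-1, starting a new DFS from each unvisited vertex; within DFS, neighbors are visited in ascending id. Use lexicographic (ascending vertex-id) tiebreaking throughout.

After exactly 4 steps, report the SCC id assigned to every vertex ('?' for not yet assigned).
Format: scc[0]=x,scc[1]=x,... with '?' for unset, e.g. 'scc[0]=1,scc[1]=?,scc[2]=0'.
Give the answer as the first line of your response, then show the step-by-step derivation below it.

scc[0]=0,scc[1]=1,scc[2]=2,scc[3]=3,scc[4]=?,scc[5]=?,scc[6]=?,scc[7]=?

step 1: low=(low[0]=0,low[1]=?,low[2]=?,low[3]=?,low[4]=?,low[5]=?,low[6]=?,low[7]=?); scc=(scc[0]=0,scc[1]=?,scc[2]=?,scc[3]=?,scc[4]=?,scc[5]=?,scc[6]=?,scc[7]=?)
step 2: low=(low[0]=0,low[1]=1,low[2]=?,low[3]=?,low[4]=?,low[5]=?,low[6]=?,low[7]=?); scc=(scc[0]=0,scc[1]=1,scc[2]=?,scc[3]=?,scc[4]=?,scc[5]=?,scc[6]=?,scc[7]=?)
step 3: low=(low[0]=0,low[1]=1,low[2]=2,low[3]=?,low[4]=?,low[5]=?,low[6]=?,low[7]=?); scc=(scc[0]=0,scc[1]=1,scc[2]=2,scc[3]=?,scc[4]=?,scc[5]=?,scc[6]=?,scc[7]=?)
step 4: low=(low[0]=0,low[1]=1,low[2]=2,low[3]=3,low[4]=?,low[5]=?,low[6]=?,low[7]=?); scc=(scc[0]=0,scc[1]=1,scc[2]=2,scc[3]=3,scc[4]=?,scc[5]=?,scc[6]=?,scc[7]=?)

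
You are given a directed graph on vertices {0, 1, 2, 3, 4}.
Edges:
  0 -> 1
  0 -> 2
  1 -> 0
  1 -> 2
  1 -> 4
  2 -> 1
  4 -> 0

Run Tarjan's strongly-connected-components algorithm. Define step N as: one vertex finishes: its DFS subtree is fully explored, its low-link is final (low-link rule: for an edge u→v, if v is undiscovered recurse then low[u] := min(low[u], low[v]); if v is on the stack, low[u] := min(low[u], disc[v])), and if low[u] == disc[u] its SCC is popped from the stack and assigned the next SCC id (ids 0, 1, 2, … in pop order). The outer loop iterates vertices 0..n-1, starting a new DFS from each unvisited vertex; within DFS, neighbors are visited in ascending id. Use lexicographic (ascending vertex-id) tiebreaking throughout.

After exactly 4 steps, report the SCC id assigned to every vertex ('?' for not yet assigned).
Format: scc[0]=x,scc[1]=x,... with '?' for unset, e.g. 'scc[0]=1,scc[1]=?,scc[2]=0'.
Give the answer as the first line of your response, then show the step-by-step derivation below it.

scc[0]=0,scc[1]=0,scc[2]=0,scc[3]=?,scc[4]=0

step 1: low=(low[0]=0,low[1]=0,low[2]=1,low[3]=?,low[4]=?); scc=(scc[0]=?,scc[1]=?,scc[2]=?,scc[3]=?,scc[4]=?)
step 2: low=(low[0]=0,low[1]=0,low[2]=1,low[3]=?,low[4]=0); scc=(scc[0]=?,scc[1]=?,scc[2]=?,scc[3]=?,scc[4]=?)
step 3: low=(low[0]=0,low[1]=0,low[2]=1,low[3]=?,low[4]=0); scc=(scc[0]=?,scc[1]=?,scc[2]=?,scc[3]=?,scc[4]=?)
step 4: low=(low[0]=0,low[1]=0,low[2]=1,low[3]=?,low[4]=0); scc=(scc[0]=0,scc[1]=0,scc[2]=0,scc[3]=?,scc[4]=0)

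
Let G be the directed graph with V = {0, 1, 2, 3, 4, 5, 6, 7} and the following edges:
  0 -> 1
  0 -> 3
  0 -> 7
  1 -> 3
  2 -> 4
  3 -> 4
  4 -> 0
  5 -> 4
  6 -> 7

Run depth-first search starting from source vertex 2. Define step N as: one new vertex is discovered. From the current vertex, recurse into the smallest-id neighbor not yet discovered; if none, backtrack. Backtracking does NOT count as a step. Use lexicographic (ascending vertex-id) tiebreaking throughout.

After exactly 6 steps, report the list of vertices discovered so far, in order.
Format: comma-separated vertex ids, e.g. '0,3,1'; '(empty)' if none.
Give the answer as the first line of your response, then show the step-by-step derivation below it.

2,4,0,1,3,7

step 1: discover 2; path=2; order=2
step 2: discover 4; path=2>4; order=2,4
step 3: discover 0; path=2>4>0; order=2,4,0
step 4: discover 1; path=2>4>0>1; order=2,4,0,1
step 5: discover 3; path=2>4>0>1>3; order=2,4,0,1,3
step 6: discover 7; path=2>4>0>7; order=2,4,0,1,3,7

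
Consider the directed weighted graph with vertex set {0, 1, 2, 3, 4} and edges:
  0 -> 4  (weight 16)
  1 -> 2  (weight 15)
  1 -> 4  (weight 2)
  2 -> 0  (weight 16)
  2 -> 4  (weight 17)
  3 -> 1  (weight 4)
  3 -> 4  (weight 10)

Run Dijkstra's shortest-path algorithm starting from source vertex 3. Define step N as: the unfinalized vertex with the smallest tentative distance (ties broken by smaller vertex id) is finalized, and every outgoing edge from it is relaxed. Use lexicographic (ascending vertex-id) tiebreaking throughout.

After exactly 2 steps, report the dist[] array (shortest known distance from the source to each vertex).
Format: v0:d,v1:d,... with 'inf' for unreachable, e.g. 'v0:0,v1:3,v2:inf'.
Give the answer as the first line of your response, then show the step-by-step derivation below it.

v0:inf,v1:4,v2:19,v3:0,v4:6

step 1: dist = v0:inf,v1:4,v2:inf,v3:0,v4:10
step 2: dist = v0:inf,v1:4,v2:19,v3:0,v4:6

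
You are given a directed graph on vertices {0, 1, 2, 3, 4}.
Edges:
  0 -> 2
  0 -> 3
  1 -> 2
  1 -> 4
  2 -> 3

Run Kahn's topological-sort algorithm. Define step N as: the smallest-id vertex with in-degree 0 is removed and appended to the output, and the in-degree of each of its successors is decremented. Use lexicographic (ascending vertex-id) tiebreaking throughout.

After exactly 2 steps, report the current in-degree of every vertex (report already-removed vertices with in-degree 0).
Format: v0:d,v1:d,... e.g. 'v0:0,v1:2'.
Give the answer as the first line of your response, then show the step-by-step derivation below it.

v0:0,v1:0,v2:0,v3:1,v4:0

step 1: output 0; order=[0]; indeg=(0,0,1,1,1)
step 2: output 1; order=[0,1]; indeg=(0,0,0,1,0)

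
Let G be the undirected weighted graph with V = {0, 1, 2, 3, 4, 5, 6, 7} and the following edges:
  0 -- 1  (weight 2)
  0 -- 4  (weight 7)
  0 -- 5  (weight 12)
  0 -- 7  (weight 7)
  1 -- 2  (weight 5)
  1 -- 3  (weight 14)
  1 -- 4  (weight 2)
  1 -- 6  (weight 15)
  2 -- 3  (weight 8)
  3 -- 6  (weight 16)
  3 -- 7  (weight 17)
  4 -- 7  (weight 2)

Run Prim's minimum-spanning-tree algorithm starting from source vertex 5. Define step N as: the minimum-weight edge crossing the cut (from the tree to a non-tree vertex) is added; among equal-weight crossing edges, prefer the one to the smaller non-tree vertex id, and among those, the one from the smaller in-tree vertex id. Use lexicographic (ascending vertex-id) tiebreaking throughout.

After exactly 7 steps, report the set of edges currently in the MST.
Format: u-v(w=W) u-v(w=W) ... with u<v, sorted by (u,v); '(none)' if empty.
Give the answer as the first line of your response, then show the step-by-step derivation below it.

0-1(w=2) 0-5(w=12) 1-2(w=5) 1-4(w=2) 1-6(w=15) 2-3(w=8) 4-7(w=2)

step 1: add edge 0-5 (w=12); MST = {0-5(w=12)}
step 2: add edge 0-1 (w=2); MST = {0-1(w=2) 0-5(w=12)}
step 3: add edge 1-4 (w=2); MST = {0-1(w=2) 0-5(w=12) 1-4(w=2)}
step 4: add edge 4-7 (w=2); MST = {0-1(w=2) 0-5(w=12) 1-4(w=2) 4-7(w=2)}
step 5: add edge 1-2 (w=5); MST = {0-1(w=2) 0-5(w=12) 1-2(w=5) 1-4(w=2) 4-7(w=2)}
step 6: add edge 2-3 (w=8); MST = {0-1(w=2) 0-5(w=12) 1-2(w=5) 1-4(w=2) 2-3(w=8) 4-7(w=2)}
step 7: add edge 1-6 (w=15); MST = {0-1(w=2) 0-5(w=12) 1-2(w=5) 1-4(w=2) 1-6(w=15) 2-3(w=8) 4-7(w=2)}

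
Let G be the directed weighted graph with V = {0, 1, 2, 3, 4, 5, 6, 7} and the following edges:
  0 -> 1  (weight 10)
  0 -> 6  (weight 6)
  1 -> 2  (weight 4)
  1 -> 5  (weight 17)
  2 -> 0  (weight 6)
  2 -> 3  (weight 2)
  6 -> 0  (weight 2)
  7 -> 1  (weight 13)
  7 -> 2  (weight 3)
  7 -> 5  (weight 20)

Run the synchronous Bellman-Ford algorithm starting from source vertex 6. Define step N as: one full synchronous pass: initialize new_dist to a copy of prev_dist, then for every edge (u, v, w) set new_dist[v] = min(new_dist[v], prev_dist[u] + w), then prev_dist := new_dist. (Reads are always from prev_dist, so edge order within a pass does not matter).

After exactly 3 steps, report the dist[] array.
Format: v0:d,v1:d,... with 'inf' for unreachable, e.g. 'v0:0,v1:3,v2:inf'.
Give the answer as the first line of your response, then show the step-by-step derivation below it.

v0:2,v1:12,v2:16,v3:inf,v4:inf,v5:29,v6:0,v7:inf

step 1: dist = v0:2,v1:inf,v2:inf,v3:inf,v4:inf,v5:inf,v6:0,v7:inf
step 2: dist = v0:2,v1:12,v2:inf,v3:inf,v4:inf,v5:inf,v6:0,v7:inf
step 3: dist = v0:2,v1:12,v2:16,v3:inf,v4:inf,v5:29,v6:0,v7:inf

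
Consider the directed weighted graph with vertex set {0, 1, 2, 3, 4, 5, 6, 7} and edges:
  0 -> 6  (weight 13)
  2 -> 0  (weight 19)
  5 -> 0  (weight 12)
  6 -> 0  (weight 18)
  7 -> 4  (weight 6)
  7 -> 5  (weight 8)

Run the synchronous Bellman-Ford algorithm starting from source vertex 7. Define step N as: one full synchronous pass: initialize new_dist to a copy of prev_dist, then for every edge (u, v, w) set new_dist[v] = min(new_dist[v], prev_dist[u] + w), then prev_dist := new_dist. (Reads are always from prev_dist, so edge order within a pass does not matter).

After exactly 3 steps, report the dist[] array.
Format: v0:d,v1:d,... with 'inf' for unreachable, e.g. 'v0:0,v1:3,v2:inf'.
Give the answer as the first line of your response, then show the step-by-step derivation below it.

v0:20,v1:inf,v2:inf,v3:inf,v4:6,v5:8,v6:33,v7:0

step 1: dist = v0:inf,v1:inf,v2:inf,v3:inf,v4:6,v5:8,v6:inf,v7:0
step 2: dist = v0:20,v1:inf,v2:inf,v3:inf,v4:6,v5:8,v6:inf,v7:0
step 3: dist = v0:20,v1:inf,v2:inf,v3:inf,v4:6,v5:8,v6:33,v7:0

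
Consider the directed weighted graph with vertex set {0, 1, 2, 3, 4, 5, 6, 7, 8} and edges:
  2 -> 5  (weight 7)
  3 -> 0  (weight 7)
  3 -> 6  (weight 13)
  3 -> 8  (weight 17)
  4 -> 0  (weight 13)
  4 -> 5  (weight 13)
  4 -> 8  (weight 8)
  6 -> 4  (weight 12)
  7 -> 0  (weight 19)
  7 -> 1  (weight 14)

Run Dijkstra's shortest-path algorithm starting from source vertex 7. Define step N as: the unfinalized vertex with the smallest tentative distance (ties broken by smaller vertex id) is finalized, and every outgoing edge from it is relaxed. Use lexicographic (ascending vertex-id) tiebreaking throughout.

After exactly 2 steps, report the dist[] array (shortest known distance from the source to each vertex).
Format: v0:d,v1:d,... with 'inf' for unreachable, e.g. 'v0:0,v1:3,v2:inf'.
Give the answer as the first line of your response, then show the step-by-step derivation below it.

v0:19,v1:14,v2:inf,v3:inf,v4:inf,v5:inf,v6:inf,v7:0,v8:inf

step 1: dist = v0:19,v1:14,v2:inf,v3:inf,v4:inf,v5:inf,v6:inf,v7:0,v8:inf
step 2: dist = v0:19,v1:14,v2:inf,v3:inf,v4:inf,v5:inf,v6:inf,v7:0,v8:inf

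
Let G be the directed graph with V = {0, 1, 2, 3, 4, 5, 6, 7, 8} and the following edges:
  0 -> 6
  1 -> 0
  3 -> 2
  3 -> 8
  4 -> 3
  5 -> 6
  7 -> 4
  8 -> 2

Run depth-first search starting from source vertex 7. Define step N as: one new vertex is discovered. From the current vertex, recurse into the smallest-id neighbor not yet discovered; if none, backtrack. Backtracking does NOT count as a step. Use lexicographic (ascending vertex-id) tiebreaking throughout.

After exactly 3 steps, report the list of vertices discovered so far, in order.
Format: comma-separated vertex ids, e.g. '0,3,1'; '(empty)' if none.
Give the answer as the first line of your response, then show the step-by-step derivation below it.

7,4,3

step 1: discover 7; path=7; order=7
step 2: discover 4; path=7>4; order=7,4
step 3: discover 3; path=7>4>3; order=7,4,3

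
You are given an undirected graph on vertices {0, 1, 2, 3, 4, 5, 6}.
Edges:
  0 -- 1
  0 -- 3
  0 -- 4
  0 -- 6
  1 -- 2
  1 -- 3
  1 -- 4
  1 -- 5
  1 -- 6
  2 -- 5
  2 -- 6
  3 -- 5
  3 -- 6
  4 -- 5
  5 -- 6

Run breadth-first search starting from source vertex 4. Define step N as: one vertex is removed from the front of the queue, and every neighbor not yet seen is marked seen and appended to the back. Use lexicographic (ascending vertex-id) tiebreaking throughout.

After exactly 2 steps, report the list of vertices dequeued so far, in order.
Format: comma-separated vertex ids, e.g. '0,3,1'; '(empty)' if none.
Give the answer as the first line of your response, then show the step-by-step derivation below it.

4,0

step 1: dequeue 4; queue=[0,1,5]; order=4
step 2: dequeue 0; queue=[1,5,3,6]; order=4,0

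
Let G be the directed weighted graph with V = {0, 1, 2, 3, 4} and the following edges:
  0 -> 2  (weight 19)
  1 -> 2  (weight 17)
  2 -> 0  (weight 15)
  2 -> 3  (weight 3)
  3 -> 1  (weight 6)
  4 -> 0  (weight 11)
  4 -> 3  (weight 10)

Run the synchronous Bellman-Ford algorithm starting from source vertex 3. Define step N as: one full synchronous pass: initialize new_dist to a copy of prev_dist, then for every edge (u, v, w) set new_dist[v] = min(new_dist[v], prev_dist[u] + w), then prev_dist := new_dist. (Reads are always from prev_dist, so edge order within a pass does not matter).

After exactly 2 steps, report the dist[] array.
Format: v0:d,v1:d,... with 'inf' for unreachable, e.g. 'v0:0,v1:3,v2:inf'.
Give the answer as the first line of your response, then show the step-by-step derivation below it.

v0:inf,v1:6,v2:23,v3:0,v4:inf

step 1: dist = v0:inf,v1:6,v2:inf,v3:0,v4:inf
step 2: dist = v0:inf,v1:6,v2:23,v3:0,v4:inf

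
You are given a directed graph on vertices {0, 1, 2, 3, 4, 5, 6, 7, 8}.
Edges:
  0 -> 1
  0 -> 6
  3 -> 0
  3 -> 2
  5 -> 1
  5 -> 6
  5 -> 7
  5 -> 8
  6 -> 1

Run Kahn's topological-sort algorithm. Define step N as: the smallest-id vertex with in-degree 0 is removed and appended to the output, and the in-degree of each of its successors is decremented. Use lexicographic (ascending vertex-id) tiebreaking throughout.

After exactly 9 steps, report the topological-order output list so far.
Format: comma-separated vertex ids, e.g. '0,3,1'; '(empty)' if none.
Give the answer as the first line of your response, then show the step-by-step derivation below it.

3,0,2,4,5,6,1,7,8

step 1: output 3; order=[3]; indeg=(0,3,0,0,0,0,2,1,1)
step 2: output 0; order=[3,0]; indeg=(0,2,0,0,0,0,1,1,1)
step 3: output 2; order=[3,0,2]; indeg=(0,2,0,0,0,0,1,1,1)
step 4: output 4; order=[3,0,2,4]; indeg=(0,2,0,0,0,0,1,1,1)
step 5: output 5; order=[3,0,2,4,5]; indeg=(0,1,0,0,0,0,0,0,0)
step 6: output 6; order=[3,0,2,4,5,6]; indeg=(0,0,0,0,0,0,0,0,0)
step 7: output 1; order=[3,0,2,4,5,6,1]; indeg=(0,0,0,0,0,0,0,0,0)
step 8: output 7; order=[3,0,2,4,5,6,1,7]; indeg=(0,0,0,0,0,0,0,0,0)
step 9: output 8; order=[3,0,2,4,5,6,1,7,8]; indeg=(0,0,0,0,0,0,0,0,0)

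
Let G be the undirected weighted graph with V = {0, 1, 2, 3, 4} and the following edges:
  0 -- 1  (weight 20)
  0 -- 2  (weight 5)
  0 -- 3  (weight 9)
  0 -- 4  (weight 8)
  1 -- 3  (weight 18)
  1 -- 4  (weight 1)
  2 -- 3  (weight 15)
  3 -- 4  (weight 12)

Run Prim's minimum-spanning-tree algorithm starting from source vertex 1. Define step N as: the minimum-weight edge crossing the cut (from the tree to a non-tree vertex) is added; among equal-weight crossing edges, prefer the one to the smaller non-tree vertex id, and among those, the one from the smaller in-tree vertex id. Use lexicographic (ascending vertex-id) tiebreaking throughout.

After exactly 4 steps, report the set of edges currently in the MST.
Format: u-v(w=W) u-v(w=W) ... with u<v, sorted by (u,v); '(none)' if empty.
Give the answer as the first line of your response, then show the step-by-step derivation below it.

0-2(w=5) 0-3(w=9) 0-4(w=8) 1-4(w=1)

step 1: add edge 1-4 (w=1); MST = {1-4(w=1)}
step 2: add edge 0-4 (w=8); MST = {0-4(w=8) 1-4(w=1)}
step 3: add edge 0-2 (w=5); MST = {0-2(w=5) 0-4(w=8) 1-4(w=1)}
step 4: add edge 0-3 (w=9); MST = {0-2(w=5) 0-3(w=9) 0-4(w=8) 1-4(w=1)}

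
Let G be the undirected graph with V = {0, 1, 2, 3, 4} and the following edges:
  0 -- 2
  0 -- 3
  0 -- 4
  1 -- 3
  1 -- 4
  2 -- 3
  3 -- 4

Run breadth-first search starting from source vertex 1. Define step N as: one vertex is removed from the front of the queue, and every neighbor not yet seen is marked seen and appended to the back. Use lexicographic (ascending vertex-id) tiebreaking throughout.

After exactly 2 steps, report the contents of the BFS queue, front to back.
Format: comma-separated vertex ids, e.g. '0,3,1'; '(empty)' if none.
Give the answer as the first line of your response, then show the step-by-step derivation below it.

4,0,2

step 1: dequeue 1; queue=[3,4]; order=1
step 2: dequeue 3; queue=[4,0,2]; order=1,3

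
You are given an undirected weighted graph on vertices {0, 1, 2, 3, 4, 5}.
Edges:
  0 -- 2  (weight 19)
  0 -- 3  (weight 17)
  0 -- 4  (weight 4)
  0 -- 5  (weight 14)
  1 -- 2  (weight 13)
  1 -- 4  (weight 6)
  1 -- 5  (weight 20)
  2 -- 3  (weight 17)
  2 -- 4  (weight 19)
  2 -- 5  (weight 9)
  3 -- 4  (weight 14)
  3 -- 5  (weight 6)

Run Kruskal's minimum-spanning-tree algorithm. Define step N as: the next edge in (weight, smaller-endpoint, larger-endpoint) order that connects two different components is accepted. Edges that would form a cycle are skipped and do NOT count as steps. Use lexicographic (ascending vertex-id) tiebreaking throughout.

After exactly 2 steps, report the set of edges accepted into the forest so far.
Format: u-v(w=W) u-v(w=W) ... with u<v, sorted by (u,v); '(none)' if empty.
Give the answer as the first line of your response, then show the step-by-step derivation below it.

0-4(w=4) 1-4(w=6)

step 1: add edge 0-4 (w=4); MST = {0-4(w=4)}
step 2: add edge 1-4 (w=6); MST = {0-4(w=4) 1-4(w=6)}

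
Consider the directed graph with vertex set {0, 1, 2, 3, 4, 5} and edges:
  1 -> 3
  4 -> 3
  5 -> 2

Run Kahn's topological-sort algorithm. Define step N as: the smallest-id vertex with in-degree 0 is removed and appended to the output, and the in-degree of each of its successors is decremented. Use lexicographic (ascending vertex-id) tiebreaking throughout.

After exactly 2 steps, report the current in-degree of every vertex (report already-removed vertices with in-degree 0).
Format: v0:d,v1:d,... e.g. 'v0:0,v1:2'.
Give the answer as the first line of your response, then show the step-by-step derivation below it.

v0:0,v1:0,v2:1,v3:1,v4:0,v5:0

step 1: output 0; order=[0]; indeg=(0,0,1,2,0,0)
step 2: output 1; order=[0,1]; indeg=(0,0,1,1,0,0)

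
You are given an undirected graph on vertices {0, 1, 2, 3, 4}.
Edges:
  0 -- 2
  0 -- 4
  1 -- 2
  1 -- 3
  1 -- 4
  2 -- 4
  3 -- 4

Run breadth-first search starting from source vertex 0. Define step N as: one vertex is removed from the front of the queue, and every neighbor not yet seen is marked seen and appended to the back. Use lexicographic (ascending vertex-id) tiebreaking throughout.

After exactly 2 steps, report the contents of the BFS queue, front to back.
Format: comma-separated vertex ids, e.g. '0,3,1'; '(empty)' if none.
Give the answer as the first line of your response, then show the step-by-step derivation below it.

4,1

step 1: dequeue 0; queue=[2,4]; order=0
step 2: dequeue 2; queue=[4,1]; order=0,2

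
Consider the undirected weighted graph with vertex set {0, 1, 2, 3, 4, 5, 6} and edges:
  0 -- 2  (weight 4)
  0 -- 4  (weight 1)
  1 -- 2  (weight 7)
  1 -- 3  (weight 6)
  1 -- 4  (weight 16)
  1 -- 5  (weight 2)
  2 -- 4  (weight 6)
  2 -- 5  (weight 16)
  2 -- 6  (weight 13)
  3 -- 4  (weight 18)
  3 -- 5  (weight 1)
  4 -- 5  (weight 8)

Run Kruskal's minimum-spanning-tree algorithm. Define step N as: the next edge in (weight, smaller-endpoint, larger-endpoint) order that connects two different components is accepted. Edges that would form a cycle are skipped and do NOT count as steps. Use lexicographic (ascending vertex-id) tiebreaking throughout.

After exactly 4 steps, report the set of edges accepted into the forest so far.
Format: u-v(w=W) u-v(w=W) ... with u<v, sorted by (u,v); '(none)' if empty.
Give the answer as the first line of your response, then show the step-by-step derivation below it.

0-2(w=4) 0-4(w=1) 1-5(w=2) 3-5(w=1)

step 1: add edge 0-4 (w=1); MST = {0-4(w=1)}
step 2: add edge 3-5 (w=1); MST = {0-4(w=1) 3-5(w=1)}
step 3: add edge 1-5 (w=2); MST = {0-4(w=1) 1-5(w=2) 3-5(w=1)}
step 4: add edge 0-2 (w=4); MST = {0-2(w=4) 0-4(w=1) 1-5(w=2) 3-5(w=1)}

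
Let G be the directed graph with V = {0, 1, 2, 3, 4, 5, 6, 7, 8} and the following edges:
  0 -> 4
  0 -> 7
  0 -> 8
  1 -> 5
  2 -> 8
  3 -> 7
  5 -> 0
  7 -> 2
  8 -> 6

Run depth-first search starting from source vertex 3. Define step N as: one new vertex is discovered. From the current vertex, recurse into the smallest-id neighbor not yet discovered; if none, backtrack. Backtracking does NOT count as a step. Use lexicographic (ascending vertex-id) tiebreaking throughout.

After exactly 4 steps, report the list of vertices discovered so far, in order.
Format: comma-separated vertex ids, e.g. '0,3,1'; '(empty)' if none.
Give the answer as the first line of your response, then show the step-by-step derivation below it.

3,7,2,8

step 1: discover 3; path=3; order=3
step 2: discover 7; path=3>7; order=3,7
step 3: discover 2; path=3>7>2; order=3,7,2
step 4: discover 8; path=3>7>2>8; order=3,7,2,8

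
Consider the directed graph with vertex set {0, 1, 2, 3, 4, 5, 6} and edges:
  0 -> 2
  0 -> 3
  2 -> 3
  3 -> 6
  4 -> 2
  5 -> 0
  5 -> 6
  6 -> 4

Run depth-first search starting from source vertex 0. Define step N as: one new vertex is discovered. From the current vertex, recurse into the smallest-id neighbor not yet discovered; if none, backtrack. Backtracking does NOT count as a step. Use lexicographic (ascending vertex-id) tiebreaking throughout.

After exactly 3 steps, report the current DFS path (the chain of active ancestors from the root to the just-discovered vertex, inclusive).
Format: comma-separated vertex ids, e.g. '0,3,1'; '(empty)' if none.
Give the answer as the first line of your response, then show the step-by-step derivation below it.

0,2,3

step 1: discover 0; path=0; order=0
step 2: discover 2; path=0>2; order=0,2
step 3: discover 3; path=0>2>3; order=0,2,3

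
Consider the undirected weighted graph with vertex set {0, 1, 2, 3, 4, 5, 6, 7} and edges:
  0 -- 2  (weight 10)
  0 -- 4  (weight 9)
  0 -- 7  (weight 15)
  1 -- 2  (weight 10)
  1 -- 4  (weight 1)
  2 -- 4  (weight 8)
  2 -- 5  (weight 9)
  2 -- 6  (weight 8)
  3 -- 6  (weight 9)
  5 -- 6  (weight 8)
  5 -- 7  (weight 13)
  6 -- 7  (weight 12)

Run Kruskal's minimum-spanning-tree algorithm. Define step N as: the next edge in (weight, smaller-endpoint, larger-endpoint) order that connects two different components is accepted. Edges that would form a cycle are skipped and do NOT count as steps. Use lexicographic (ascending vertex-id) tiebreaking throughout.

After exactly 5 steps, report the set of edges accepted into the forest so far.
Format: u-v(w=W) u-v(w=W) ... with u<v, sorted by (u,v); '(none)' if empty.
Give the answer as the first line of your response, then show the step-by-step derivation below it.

0-4(w=9) 1-4(w=1) 2-4(w=8) 2-6(w=8) 5-6(w=8)

step 1: add edge 1-4 (w=1); MST = {1-4(w=1)}
step 2: add edge 2-4 (w=8); MST = {1-4(w=1) 2-4(w=8)}
step 3: add edge 2-6 (w=8); MST = {1-4(w=1) 2-4(w=8) 2-6(w=8)}
step 4: add edge 5-6 (w=8); MST = {1-4(w=1) 2-4(w=8) 2-6(w=8) 5-6(w=8)}
step 5: add edge 0-4 (w=9); MST = {0-4(w=9) 1-4(w=1) 2-4(w=8) 2-6(w=8) 5-6(w=8)}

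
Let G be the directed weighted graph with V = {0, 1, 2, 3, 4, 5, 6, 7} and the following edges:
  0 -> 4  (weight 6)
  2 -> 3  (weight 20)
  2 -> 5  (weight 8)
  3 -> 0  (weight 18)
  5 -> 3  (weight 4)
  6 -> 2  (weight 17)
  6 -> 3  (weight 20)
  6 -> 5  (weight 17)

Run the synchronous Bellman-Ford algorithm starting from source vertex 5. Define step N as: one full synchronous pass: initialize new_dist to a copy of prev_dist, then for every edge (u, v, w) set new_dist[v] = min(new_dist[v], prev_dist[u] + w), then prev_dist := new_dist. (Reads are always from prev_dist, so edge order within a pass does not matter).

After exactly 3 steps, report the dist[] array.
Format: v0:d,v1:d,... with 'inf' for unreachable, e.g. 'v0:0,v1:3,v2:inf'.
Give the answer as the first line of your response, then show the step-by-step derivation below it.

v0:22,v1:inf,v2:inf,v3:4,v4:28,v5:0,v6:inf,v7:inf

step 1: dist = v0:inf,v1:inf,v2:inf,v3:4,v4:inf,v5:0,v6:inf,v7:inf
step 2: dist = v0:22,v1:inf,v2:inf,v3:4,v4:inf,v5:0,v6:inf,v7:inf
step 3: dist = v0:22,v1:inf,v2:inf,v3:4,v4:28,v5:0,v6:inf,v7:inf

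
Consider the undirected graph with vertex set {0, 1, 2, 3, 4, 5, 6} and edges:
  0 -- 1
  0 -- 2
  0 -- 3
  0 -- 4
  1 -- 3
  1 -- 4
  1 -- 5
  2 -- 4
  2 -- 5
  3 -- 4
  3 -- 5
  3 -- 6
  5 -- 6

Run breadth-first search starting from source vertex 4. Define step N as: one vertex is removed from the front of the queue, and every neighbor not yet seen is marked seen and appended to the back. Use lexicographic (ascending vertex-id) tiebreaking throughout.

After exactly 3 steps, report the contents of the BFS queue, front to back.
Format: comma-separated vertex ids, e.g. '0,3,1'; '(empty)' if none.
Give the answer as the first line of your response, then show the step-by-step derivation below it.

2,3,5

step 1: dequeue 4; queue=[0,1,2,3]; order=4
step 2: dequeue 0; queue=[1,2,3]; order=4,0
step 3: dequeue 1; queue=[2,3,5]; order=4,0,1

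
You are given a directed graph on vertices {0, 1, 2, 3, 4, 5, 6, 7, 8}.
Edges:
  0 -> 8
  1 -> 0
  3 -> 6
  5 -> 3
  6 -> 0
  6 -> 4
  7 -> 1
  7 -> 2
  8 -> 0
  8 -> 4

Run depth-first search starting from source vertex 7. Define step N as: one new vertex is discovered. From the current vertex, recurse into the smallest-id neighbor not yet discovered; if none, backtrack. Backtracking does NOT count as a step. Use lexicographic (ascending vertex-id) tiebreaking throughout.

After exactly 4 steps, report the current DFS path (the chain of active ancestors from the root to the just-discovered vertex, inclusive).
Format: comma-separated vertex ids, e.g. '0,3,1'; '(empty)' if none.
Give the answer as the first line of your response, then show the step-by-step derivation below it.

7,1,0,8

step 1: discover 7; path=7; order=7
step 2: discover 1; path=7>1; order=7,1
step 3: discover 0; path=7>1>0; order=7,1,0
step 4: discover 8; path=7>1>0>8; order=7,1,0,8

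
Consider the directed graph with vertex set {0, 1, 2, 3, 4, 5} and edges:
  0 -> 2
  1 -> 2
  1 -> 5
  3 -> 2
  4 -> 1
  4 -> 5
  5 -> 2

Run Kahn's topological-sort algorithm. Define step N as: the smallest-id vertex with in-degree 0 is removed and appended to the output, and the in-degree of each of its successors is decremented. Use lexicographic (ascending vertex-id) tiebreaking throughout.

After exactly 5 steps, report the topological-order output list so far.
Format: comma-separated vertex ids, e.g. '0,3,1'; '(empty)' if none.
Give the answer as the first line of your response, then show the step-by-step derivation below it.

0,3,4,1,5

step 1: output 0; order=[0]; indeg=(0,1,3,0,0,2)
step 2: output 3; order=[0,3]; indeg=(0,1,2,0,0,2)
step 3: output 4; order=[0,3,4]; indeg=(0,0,2,0,0,1)
step 4: output 1; order=[0,3,4,1]; indeg=(0,0,1,0,0,0)
step 5: output 5; order=[0,3,4,1,5]; indeg=(0,0,0,0,0,0)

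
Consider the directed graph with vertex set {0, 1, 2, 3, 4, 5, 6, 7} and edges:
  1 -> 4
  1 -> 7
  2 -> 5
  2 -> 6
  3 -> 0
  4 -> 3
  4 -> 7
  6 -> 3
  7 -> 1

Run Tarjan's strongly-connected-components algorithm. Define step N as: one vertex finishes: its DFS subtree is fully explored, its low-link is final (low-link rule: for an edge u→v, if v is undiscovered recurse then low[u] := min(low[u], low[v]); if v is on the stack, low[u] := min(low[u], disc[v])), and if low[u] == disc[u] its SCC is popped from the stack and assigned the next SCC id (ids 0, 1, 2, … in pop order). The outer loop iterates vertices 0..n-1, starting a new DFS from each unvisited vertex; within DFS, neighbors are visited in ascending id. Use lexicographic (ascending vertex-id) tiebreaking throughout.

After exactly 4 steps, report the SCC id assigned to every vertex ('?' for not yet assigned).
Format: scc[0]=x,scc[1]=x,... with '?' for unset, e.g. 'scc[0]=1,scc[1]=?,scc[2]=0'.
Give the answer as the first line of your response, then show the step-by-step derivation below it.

scc[0]=0,scc[1]=?,scc[2]=?,scc[3]=1,scc[4]=?,scc[5]=?,scc[6]=?,scc[7]=?

step 1: low=(low[0]=0,low[1]=?,low[2]=?,low[3]=?,low[4]=?,low[5]=?,low[6]=?,low[7]=?); scc=(scc[0]=0,scc[1]=?,scc[2]=?,scc[3]=?,scc[4]=?,scc[5]=?,scc[6]=?,scc[7]=?)
step 2: low=(low[0]=0,low[1]=1,low[2]=?,low[3]=3,low[4]=2,low[5]=?,low[6]=?,low[7]=?); scc=(scc[0]=0,scc[1]=?,scc[2]=?,scc[3]=1,scc[4]=?,scc[5]=?,scc[6]=?,scc[7]=?)
step 3: low=(low[0]=0,low[1]=1,low[2]=?,low[3]=3,low[4]=2,low[5]=?,low[6]=?,low[7]=1); scc=(scc[0]=0,scc[1]=?,scc[2]=?,scc[3]=1,scc[4]=?,scc[5]=?,scc[6]=?,scc[7]=?)
step 4: low=(low[0]=0,low[1]=1,low[2]=?,low[3]=3,low[4]=1,low[5]=?,low[6]=?,low[7]=1); scc=(scc[0]=0,scc[1]=?,scc[2]=?,scc[3]=1,scc[4]=?,scc[5]=?,scc[6]=?,scc[7]=?)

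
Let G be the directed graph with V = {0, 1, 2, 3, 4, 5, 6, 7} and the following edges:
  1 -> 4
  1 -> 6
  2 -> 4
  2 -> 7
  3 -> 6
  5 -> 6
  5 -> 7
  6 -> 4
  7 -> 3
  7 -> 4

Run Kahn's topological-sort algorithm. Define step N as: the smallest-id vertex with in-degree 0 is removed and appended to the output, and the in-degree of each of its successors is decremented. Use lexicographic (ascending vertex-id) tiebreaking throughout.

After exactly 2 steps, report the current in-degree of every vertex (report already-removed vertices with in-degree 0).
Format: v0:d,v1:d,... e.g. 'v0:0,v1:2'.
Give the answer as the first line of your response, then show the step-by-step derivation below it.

v0:0,v1:0,v2:0,v3:1,v4:3,v5:0,v6:2,v7:2

step 1: output 0; order=[0]; indeg=(0,0,0,1,4,0,3,2)
step 2: output 1; order=[0,1]; indeg=(0,0,0,1,3,0,2,2)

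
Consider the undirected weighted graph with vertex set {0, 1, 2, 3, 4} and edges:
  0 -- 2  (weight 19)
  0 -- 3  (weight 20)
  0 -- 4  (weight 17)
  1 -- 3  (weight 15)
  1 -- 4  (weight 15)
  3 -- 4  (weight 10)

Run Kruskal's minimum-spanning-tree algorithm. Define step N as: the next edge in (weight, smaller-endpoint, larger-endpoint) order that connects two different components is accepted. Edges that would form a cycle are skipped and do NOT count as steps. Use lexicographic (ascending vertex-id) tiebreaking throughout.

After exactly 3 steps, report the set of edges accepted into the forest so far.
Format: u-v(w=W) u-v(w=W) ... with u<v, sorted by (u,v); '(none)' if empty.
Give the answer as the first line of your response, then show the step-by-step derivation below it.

0-4(w=17) 1-3(w=15) 3-4(w=10)

step 1: add edge 3-4 (w=10); MST = {3-4(w=10)}
step 2: add edge 1-3 (w=15); MST = {1-3(w=15) 3-4(w=10)}
step 3: add edge 0-4 (w=17); MST = {0-4(w=17) 1-3(w=15) 3-4(w=10)}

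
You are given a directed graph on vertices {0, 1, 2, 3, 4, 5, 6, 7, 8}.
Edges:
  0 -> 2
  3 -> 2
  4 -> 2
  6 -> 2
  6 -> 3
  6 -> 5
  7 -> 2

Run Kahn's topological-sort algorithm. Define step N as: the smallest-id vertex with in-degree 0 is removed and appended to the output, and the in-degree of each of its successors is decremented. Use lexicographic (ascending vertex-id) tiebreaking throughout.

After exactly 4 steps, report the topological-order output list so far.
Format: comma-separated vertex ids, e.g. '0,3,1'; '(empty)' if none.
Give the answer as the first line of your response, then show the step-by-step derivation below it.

0,1,4,6

step 1: output 0; order=[0]; indeg=(0,0,4,1,0,1,0,0,0)
step 2: output 1; order=[0,1]; indeg=(0,0,4,1,0,1,0,0,0)
step 3: output 4; order=[0,1,4]; indeg=(0,0,3,1,0,1,0,0,0)
step 4: output 6; order=[0,1,4,6]; indeg=(0,0,2,0,0,0,0,0,0)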